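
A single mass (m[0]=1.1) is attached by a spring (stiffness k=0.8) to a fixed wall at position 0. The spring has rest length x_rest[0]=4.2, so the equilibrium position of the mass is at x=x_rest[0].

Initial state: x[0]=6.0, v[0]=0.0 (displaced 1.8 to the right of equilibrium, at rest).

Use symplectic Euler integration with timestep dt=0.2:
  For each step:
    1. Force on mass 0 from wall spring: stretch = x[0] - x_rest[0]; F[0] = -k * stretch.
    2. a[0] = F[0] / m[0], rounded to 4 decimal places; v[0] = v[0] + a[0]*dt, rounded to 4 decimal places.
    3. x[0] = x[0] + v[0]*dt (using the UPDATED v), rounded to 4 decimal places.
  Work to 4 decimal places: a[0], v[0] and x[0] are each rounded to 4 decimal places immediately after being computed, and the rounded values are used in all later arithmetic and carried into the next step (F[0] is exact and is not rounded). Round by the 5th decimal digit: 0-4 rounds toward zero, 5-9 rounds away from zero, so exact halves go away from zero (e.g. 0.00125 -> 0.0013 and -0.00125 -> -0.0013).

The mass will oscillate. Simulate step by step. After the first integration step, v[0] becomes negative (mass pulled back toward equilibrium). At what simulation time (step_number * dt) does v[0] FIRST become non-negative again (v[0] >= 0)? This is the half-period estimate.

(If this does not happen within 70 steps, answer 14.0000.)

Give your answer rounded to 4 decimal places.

Step 0: x=[6.0000] v=[0.0000]
Step 1: x=[5.9476] v=[-0.2618]
Step 2: x=[5.8444] v=[-0.5160]
Step 3: x=[5.6934] v=[-0.7552]
Step 4: x=[5.4989] v=[-0.9724]
Step 5: x=[5.2666] v=[-1.1613]
Step 6: x=[5.0033] v=[-1.3164]
Step 7: x=[4.7167] v=[-1.4332]
Step 8: x=[4.4150] v=[-1.5084]
Step 9: x=[4.1071] v=[-1.5397]
Step 10: x=[3.8019] v=[-1.5262]
Step 11: x=[3.5082] v=[-1.4683]
Step 12: x=[3.2347] v=[-1.3677]
Step 13: x=[2.9892] v=[-1.2273]
Step 14: x=[2.7790] v=[-1.0512]
Step 15: x=[2.6101] v=[-0.8445]
Step 16: x=[2.4875] v=[-0.6132]
Step 17: x=[2.4147] v=[-0.3641]
Step 18: x=[2.3938] v=[-0.1044]
Step 19: x=[2.4255] v=[0.1583]
First v>=0 after going negative at step 19, time=3.8000

Answer: 3.8000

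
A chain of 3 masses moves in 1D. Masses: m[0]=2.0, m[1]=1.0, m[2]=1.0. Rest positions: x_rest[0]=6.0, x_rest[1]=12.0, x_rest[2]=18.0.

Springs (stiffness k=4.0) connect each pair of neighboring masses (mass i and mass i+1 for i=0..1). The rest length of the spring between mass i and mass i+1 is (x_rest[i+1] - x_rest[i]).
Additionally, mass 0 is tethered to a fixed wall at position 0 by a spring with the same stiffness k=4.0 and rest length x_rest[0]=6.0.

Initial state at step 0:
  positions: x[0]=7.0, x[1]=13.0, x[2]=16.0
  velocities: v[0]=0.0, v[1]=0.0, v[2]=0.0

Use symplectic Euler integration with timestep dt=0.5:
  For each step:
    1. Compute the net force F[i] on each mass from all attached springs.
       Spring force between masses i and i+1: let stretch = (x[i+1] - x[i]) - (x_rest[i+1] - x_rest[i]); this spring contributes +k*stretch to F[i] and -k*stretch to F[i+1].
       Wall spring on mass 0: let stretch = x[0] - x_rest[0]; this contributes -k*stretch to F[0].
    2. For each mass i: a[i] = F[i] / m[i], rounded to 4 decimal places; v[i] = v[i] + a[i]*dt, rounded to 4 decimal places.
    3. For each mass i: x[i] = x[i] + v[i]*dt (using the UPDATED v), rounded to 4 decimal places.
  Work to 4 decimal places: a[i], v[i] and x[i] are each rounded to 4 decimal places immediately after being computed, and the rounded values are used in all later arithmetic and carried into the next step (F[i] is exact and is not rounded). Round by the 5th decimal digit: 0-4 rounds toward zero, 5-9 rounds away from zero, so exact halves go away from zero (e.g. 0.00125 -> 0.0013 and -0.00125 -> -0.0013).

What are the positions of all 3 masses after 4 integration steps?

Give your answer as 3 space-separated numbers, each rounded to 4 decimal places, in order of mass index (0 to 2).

Answer: 6.5000 10.2500 19.0000

Derivation:
Step 0: x=[7.0000 13.0000 16.0000] v=[0.0000 0.0000 0.0000]
Step 1: x=[6.5000 10.0000 19.0000] v=[-1.0000 -6.0000 6.0000]
Step 2: x=[4.5000 12.5000 19.0000] v=[-4.0000 5.0000 0.0000]
Step 3: x=[4.2500 13.5000 18.5000] v=[-0.5000 2.0000 -1.0000]
Step 4: x=[6.5000 10.2500 19.0000] v=[4.5000 -6.5000 1.0000]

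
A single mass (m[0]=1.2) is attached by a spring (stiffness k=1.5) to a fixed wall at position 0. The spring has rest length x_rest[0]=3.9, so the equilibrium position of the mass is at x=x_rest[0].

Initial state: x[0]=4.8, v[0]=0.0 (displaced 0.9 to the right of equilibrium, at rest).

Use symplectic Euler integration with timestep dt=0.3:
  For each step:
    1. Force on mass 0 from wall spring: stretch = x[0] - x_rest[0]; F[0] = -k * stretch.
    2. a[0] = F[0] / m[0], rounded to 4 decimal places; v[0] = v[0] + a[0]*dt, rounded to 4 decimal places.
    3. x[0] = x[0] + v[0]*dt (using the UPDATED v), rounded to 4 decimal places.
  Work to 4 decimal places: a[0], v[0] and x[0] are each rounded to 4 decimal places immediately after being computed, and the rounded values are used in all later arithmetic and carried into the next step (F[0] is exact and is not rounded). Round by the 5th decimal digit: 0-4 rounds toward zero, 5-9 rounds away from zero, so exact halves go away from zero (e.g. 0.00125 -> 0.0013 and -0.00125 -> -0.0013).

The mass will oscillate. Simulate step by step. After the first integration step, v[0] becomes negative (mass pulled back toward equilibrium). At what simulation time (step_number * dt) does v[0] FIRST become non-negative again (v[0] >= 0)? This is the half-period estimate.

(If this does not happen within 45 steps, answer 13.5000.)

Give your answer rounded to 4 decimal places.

Step 0: x=[4.8000] v=[0.0000]
Step 1: x=[4.6988] v=[-0.3375]
Step 2: x=[4.5077] v=[-0.6371]
Step 3: x=[4.2482] v=[-0.8650]
Step 4: x=[3.9495] v=[-0.9956]
Step 5: x=[3.6452] v=[-1.0142]
Step 6: x=[3.3696] v=[-0.9187]
Step 7: x=[3.1537] v=[-0.7198]
Step 8: x=[3.0217] v=[-0.4399]
Step 9: x=[2.9886] v=[-0.1105]
Step 10: x=[3.0580] v=[0.2313]
First v>=0 after going negative at step 10, time=3.0000

Answer: 3.0000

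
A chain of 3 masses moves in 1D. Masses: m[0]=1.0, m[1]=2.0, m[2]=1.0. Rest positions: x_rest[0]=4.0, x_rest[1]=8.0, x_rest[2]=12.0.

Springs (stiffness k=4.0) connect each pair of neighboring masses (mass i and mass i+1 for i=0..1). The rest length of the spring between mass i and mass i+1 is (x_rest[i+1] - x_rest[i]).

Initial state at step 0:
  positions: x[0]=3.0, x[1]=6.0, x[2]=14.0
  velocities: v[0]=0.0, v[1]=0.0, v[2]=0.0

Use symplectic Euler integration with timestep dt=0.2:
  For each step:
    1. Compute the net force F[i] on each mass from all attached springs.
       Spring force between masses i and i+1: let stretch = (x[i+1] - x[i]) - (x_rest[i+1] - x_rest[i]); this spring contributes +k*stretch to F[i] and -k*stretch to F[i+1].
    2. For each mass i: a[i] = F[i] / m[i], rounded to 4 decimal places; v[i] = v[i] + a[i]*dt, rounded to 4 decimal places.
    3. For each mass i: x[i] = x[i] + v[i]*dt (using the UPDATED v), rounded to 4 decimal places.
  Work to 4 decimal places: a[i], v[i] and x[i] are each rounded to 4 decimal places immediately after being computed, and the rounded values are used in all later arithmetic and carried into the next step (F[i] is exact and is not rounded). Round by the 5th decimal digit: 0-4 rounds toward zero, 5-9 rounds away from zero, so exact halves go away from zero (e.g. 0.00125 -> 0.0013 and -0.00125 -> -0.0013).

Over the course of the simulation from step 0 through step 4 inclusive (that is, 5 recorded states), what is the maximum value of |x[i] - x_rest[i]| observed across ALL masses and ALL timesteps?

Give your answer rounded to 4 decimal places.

Answer: 2.2196

Derivation:
Step 0: x=[3.0000 6.0000 14.0000] v=[0.0000 0.0000 0.0000]
Step 1: x=[2.8400 6.4000 13.3600] v=[-0.8000 2.0000 -3.2000]
Step 2: x=[2.6096 7.0720 12.2464] v=[-1.1520 3.3600 -5.5680]
Step 3: x=[2.4532 7.8010 10.9449] v=[-0.7821 3.6448 -6.5075]
Step 4: x=[2.5124 8.3536 9.7804] v=[0.2961 2.7632 -5.8226]
Max displacement = 2.2196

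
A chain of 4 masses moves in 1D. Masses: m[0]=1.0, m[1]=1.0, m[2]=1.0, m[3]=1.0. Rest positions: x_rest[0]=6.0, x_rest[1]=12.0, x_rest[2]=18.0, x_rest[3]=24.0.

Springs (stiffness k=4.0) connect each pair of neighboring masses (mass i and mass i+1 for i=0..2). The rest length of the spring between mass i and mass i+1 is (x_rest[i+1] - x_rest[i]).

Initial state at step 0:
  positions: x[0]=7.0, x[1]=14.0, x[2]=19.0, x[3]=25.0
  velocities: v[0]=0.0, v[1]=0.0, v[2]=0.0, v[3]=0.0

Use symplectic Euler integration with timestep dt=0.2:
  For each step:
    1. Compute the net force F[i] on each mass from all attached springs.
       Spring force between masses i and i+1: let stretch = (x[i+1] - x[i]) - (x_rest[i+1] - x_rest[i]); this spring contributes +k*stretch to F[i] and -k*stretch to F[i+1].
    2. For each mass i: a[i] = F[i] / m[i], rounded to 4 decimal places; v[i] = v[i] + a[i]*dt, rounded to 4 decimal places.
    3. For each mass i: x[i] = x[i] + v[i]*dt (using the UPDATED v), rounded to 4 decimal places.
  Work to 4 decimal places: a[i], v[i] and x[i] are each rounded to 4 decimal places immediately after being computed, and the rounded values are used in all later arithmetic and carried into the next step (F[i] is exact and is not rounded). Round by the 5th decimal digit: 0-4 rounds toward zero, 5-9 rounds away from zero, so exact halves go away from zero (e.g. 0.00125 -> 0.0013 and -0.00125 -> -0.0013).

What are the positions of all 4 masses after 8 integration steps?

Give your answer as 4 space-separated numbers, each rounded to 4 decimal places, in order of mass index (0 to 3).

Step 0: x=[7.0000 14.0000 19.0000 25.0000] v=[0.0000 0.0000 0.0000 0.0000]
Step 1: x=[7.1600 13.6800 19.1600 25.0000] v=[0.8000 -1.6000 0.8000 0.0000]
Step 2: x=[7.4032 13.1936 19.3776 25.0256] v=[1.2160 -2.4320 1.0880 0.1280]
Step 3: x=[7.6129 12.7702 19.5094 25.1075] v=[1.0483 -2.1171 0.6592 0.4096]
Step 4: x=[7.6877 12.5999 19.4587 25.2537] v=[0.3741 -0.8516 -0.2537 0.7311]
Step 5: x=[7.5885 12.7410 19.2378 25.4327] v=[-0.4961 0.7057 -1.1047 0.8951]
Step 6: x=[7.3537 13.0972 18.9686 25.5805] v=[-1.1741 1.7811 -1.3462 0.7392]
Step 7: x=[7.0778 13.4739 18.8178 25.6304] v=[-1.3793 1.8834 -0.7538 0.2497]
Step 8: x=[6.8653 13.6822 18.9020 25.5503] v=[-1.0624 1.0416 0.4212 -0.4004]

Answer: 6.8653 13.6822 18.9020 25.5503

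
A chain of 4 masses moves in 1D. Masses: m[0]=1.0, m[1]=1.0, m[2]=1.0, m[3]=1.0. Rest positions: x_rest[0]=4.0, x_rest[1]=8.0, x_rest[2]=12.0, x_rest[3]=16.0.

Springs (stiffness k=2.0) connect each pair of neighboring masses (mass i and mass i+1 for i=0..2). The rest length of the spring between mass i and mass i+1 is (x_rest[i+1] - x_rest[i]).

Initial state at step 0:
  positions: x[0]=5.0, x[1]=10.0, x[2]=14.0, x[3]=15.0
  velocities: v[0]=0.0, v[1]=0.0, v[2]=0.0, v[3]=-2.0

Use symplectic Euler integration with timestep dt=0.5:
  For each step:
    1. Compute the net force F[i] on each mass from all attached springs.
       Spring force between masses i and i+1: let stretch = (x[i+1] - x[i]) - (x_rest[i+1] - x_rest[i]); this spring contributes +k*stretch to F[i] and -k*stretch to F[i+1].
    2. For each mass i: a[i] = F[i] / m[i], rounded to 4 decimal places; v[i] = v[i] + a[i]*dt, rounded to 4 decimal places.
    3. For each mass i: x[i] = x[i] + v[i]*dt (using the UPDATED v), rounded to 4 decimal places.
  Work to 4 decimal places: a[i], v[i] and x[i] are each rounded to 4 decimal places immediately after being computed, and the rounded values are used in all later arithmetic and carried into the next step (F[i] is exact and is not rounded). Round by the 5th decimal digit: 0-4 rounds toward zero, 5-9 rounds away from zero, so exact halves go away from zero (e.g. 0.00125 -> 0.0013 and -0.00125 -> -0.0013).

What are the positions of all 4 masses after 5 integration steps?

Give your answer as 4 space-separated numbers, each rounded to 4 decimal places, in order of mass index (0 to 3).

Step 0: x=[5.0000 10.0000 14.0000 15.0000] v=[0.0000 0.0000 0.0000 -2.0000]
Step 1: x=[5.5000 9.5000 12.5000 15.5000] v=[1.0000 -1.0000 -3.0000 1.0000]
Step 2: x=[6.0000 8.5000 11.0000 16.5000] v=[1.0000 -2.0000 -3.0000 2.0000]
Step 3: x=[5.7500 7.5000 11.0000 16.7500] v=[-0.5000 -2.0000 0.0000 0.5000]
Step 4: x=[4.3750 7.3750 12.1250 16.1250] v=[-2.7500 -0.2500 2.2500 -1.2500]
Step 5: x=[2.5000 8.1250 12.8750 15.5000] v=[-3.7500 1.5000 1.5000 -1.2500]

Answer: 2.5000 8.1250 12.8750 15.5000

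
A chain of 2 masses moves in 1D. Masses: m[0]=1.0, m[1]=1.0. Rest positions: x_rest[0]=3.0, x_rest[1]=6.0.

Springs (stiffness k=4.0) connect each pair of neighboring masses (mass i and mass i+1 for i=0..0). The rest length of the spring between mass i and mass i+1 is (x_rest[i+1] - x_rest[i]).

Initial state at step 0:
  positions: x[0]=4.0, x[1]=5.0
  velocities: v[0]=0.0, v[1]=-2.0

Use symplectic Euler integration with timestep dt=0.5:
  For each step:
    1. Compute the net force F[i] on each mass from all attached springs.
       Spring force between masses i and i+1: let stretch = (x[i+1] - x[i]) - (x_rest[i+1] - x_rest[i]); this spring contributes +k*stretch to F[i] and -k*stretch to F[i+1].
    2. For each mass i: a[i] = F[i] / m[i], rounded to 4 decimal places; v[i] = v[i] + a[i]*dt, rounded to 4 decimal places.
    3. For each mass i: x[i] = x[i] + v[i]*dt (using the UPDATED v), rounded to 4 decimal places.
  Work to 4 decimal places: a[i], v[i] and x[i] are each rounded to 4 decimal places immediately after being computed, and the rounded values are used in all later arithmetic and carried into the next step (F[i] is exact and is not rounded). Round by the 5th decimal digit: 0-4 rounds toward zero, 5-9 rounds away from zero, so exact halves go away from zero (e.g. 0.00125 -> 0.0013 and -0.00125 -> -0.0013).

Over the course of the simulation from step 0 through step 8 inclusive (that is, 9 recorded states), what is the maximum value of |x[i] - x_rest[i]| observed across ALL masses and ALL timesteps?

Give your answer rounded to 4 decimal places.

Answer: 5.0000

Derivation:
Step 0: x=[4.0000 5.0000] v=[0.0000 -2.0000]
Step 1: x=[2.0000 6.0000] v=[-4.0000 2.0000]
Step 2: x=[1.0000 6.0000] v=[-2.0000 0.0000]
Step 3: x=[2.0000 4.0000] v=[2.0000 -4.0000]
Step 4: x=[2.0000 3.0000] v=[0.0000 -2.0000]
Step 5: x=[0.0000 4.0000] v=[-4.0000 2.0000]
Step 6: x=[-1.0000 4.0000] v=[-2.0000 0.0000]
Step 7: x=[0.0000 2.0000] v=[2.0000 -4.0000]
Step 8: x=[0.0000 1.0000] v=[0.0000 -2.0000]
Max displacement = 5.0000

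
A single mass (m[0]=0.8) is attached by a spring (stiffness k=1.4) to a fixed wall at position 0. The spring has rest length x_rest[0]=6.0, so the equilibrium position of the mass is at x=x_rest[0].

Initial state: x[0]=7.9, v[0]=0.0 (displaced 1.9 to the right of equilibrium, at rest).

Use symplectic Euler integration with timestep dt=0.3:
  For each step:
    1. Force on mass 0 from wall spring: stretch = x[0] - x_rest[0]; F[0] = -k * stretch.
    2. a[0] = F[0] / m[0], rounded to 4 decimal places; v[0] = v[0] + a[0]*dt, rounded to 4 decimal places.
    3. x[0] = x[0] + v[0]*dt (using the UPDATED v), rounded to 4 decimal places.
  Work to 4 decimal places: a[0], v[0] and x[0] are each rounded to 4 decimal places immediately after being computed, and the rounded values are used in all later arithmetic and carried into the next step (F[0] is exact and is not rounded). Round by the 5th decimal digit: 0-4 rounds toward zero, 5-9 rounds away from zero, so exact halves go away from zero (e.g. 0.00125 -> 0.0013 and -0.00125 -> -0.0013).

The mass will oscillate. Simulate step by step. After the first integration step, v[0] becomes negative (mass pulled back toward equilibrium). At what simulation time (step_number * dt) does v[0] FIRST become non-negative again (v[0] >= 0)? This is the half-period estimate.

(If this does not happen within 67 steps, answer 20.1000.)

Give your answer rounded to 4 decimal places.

Step 0: x=[7.9000] v=[0.0000]
Step 1: x=[7.6008] v=[-0.9975]
Step 2: x=[7.0494] v=[-1.8379]
Step 3: x=[6.3327] v=[-2.3889]
Step 4: x=[5.5636] v=[-2.5636]
Step 5: x=[4.8633] v=[-2.3345]
Step 6: x=[4.3420] v=[-1.7377]
Step 7: x=[4.0818] v=[-0.8673]
Step 8: x=[4.1237] v=[0.1398]
First v>=0 after going negative at step 8, time=2.4000

Answer: 2.4000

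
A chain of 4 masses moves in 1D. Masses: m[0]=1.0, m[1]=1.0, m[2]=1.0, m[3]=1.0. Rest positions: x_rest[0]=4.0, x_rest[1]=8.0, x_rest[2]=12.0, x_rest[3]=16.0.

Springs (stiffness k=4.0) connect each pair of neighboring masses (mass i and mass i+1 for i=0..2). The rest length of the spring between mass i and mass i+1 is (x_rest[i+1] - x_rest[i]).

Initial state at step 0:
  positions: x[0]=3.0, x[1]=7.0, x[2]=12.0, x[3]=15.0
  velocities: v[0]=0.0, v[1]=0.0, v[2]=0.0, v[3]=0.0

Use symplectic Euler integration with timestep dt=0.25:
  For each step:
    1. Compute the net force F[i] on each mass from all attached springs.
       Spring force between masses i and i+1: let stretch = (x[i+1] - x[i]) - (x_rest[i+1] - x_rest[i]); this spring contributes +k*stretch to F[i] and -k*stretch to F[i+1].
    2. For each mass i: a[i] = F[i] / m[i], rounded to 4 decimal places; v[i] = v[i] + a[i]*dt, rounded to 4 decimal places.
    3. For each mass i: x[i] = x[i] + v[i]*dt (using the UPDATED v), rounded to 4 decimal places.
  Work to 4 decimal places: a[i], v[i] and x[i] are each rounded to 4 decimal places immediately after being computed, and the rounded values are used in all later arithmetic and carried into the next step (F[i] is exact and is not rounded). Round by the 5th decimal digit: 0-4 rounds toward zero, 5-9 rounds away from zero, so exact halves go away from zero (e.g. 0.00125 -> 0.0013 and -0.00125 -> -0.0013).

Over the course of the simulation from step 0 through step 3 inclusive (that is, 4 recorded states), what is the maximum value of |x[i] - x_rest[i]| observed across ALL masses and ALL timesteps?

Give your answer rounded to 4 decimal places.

Step 0: x=[3.0000 7.0000 12.0000 15.0000] v=[0.0000 0.0000 0.0000 0.0000]
Step 1: x=[3.0000 7.2500 11.5000 15.2500] v=[0.0000 1.0000 -2.0000 1.0000]
Step 2: x=[3.0625 7.5000 10.8750 15.5625] v=[0.2500 1.0000 -2.5000 1.2500]
Step 3: x=[3.2344 7.4844 10.5781 15.7031] v=[0.6875 -0.0625 -1.1875 0.5625]
Max displacement = 1.4219

Answer: 1.4219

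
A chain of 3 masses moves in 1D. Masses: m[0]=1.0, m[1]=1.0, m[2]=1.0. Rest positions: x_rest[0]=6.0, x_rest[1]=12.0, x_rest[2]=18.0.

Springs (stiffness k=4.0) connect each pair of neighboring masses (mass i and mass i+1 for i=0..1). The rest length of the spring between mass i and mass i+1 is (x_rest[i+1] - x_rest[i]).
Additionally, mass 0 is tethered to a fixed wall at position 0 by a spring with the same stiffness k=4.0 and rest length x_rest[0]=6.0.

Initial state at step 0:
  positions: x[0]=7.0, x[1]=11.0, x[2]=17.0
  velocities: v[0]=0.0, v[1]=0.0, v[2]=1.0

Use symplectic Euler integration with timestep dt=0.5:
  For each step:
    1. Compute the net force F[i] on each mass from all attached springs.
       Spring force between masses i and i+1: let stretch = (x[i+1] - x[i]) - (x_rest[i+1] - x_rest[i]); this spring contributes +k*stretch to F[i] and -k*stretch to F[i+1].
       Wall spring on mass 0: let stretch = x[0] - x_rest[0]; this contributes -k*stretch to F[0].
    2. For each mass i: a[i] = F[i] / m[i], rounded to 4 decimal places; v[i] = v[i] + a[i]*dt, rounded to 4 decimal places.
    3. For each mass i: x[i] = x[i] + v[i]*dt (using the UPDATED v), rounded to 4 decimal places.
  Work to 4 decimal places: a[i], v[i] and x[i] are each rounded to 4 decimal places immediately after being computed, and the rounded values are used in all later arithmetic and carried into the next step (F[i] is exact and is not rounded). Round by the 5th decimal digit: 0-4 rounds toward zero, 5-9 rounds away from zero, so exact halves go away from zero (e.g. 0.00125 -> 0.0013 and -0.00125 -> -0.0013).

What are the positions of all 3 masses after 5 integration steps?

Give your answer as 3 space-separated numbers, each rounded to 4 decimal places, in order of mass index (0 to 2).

Step 0: x=[7.0000 11.0000 17.0000] v=[0.0000 0.0000 1.0000]
Step 1: x=[4.0000 13.0000 17.5000] v=[-6.0000 4.0000 1.0000]
Step 2: x=[6.0000 10.5000 19.5000] v=[4.0000 -5.0000 4.0000]
Step 3: x=[6.5000 12.5000 18.5000] v=[1.0000 4.0000 -2.0000]
Step 4: x=[6.5000 14.5000 17.5000] v=[0.0000 4.0000 -2.0000]
Step 5: x=[8.0000 11.5000 19.5000] v=[3.0000 -6.0000 4.0000]

Answer: 8.0000 11.5000 19.5000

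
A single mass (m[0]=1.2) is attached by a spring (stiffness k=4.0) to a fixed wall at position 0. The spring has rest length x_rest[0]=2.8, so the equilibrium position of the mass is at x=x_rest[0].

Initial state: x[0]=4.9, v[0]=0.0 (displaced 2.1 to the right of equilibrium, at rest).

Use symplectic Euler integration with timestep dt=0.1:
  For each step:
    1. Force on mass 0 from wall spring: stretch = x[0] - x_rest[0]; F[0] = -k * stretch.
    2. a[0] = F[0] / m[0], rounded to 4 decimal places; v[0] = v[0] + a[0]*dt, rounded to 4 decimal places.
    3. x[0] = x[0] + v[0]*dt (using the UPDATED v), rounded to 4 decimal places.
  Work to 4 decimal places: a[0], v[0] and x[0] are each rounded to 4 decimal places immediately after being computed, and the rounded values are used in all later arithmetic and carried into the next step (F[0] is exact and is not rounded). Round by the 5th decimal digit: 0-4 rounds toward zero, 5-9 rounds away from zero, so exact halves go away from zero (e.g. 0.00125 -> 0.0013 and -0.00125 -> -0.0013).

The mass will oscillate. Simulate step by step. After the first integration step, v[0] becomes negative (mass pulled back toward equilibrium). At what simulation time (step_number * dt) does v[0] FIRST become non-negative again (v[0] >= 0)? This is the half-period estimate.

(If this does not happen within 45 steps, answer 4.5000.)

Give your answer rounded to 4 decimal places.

Answer: 1.8000

Derivation:
Step 0: x=[4.9000] v=[0.0000]
Step 1: x=[4.8300] v=[-0.7000]
Step 2: x=[4.6923] v=[-1.3767]
Step 3: x=[4.4916] v=[-2.0075]
Step 4: x=[4.2345] v=[-2.5714]
Step 5: x=[3.9295] v=[-3.0496]
Step 6: x=[3.5869] v=[-3.4261]
Step 7: x=[3.2181] v=[-3.6884]
Step 8: x=[2.8353] v=[-3.8278]
Step 9: x=[2.4513] v=[-3.8396]
Step 10: x=[2.0790] v=[-3.7234]
Step 11: x=[1.7307] v=[-3.4831]
Step 12: x=[1.4180] v=[-3.1267]
Step 13: x=[1.1514] v=[-2.6660]
Step 14: x=[0.9398] v=[-2.1165]
Step 15: x=[0.7902] v=[-1.4964]
Step 16: x=[0.7076] v=[-0.8265]
Step 17: x=[0.6947] v=[-0.1290]
Step 18: x=[0.7520] v=[0.5728]
First v>=0 after going negative at step 18, time=1.8000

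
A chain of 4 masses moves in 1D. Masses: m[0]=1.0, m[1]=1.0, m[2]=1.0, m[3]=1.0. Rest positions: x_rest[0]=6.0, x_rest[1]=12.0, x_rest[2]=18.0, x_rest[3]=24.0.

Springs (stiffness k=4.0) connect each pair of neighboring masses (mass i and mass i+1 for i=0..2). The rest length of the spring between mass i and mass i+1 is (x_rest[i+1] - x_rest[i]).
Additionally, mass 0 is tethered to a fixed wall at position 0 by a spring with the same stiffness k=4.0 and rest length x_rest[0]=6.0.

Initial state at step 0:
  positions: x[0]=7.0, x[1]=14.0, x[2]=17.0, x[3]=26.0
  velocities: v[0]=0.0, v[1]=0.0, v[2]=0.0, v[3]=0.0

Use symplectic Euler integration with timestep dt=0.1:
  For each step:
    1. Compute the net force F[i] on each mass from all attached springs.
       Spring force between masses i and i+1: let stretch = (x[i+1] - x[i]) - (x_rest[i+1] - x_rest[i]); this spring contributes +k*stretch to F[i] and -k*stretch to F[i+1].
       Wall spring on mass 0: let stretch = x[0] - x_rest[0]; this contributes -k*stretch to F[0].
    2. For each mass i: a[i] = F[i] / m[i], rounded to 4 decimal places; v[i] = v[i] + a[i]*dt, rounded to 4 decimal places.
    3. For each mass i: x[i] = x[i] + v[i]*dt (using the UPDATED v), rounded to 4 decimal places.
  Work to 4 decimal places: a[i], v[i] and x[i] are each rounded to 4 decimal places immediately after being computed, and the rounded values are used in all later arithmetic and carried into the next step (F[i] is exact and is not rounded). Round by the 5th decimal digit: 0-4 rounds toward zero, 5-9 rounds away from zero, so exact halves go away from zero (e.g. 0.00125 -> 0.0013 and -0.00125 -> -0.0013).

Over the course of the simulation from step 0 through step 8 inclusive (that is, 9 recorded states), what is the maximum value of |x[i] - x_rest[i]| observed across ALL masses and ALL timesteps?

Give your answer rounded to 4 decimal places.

Answer: 2.8239

Derivation:
Step 0: x=[7.0000 14.0000 17.0000 26.0000] v=[0.0000 0.0000 0.0000 0.0000]
Step 1: x=[7.0000 13.8400 17.2400 25.8800] v=[0.0000 -1.6000 2.4000 -1.2000]
Step 2: x=[6.9936 13.5424 17.6896 25.6544] v=[-0.0640 -2.9760 4.4960 -2.2560]
Step 3: x=[6.9694 13.1487 18.2919 25.3502] v=[-0.2419 -3.9366 6.0230 -3.0419]
Step 4: x=[6.9136 12.7136 18.9708 25.0037] v=[-0.5579 -4.3510 6.7890 -3.4652]
Step 5: x=[6.8133 12.2968 19.6407 24.6559] v=[-1.0033 -4.1681 6.6993 -3.4784]
Step 6: x=[6.6598 11.9544 20.2175 24.3475] v=[-1.5352 -3.4239 5.7678 -3.0845]
Step 7: x=[6.4517 11.7308 20.6290 24.1139] v=[-2.0813 -2.2365 4.1146 -2.3365]
Step 8: x=[6.1967 11.6519 20.8239 23.9809] v=[-2.5503 -0.7889 1.9493 -1.3305]
Max displacement = 2.8239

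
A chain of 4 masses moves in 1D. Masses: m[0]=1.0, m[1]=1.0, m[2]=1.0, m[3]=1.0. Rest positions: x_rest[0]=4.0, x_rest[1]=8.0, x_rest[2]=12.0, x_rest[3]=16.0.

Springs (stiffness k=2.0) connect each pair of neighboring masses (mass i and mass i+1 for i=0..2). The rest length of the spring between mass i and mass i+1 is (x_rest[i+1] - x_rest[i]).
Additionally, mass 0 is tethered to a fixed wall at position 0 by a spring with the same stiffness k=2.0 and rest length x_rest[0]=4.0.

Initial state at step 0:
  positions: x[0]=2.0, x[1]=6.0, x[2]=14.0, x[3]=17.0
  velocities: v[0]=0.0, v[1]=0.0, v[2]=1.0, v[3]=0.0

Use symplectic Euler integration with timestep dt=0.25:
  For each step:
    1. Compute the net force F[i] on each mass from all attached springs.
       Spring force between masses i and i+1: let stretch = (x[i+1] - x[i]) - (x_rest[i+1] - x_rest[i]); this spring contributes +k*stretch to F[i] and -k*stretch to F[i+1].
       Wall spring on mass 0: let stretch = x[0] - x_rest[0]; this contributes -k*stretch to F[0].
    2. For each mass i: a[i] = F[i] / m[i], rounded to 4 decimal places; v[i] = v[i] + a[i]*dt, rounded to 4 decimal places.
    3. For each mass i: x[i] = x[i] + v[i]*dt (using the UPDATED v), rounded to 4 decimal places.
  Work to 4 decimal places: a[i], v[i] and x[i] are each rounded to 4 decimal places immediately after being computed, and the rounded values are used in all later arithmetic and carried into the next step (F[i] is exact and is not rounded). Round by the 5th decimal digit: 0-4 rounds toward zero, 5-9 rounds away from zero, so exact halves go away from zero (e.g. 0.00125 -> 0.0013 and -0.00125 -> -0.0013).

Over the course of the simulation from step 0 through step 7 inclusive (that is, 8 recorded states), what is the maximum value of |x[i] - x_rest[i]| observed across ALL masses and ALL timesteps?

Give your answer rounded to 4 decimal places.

Answer: 2.6298

Derivation:
Step 0: x=[2.0000 6.0000 14.0000 17.0000] v=[0.0000 0.0000 1.0000 0.0000]
Step 1: x=[2.2500 6.5000 13.6250 17.1250] v=[1.0000 2.0000 -1.5000 0.5000]
Step 2: x=[2.7500 7.3594 12.7969 17.3125] v=[2.0000 3.4375 -3.3125 0.7500]
Step 3: x=[3.4824 8.3223 11.8535 17.4356] v=[2.9297 3.8516 -3.7735 0.4922]
Step 4: x=[4.3845 9.1216 11.1665 17.3609] v=[3.6085 3.1973 -2.7481 -0.2989]
Step 5: x=[5.3307 9.5844 10.9982 17.0119] v=[3.7848 1.8512 -0.6734 -1.3961]
Step 6: x=[6.1423 9.6922 11.4049 16.4112] v=[3.2463 0.4313 1.6266 -2.4030]
Step 7: x=[6.6298 9.5704 12.2233 15.6847] v=[1.9501 -0.4873 3.2734 -2.9062]
Max displacement = 2.6298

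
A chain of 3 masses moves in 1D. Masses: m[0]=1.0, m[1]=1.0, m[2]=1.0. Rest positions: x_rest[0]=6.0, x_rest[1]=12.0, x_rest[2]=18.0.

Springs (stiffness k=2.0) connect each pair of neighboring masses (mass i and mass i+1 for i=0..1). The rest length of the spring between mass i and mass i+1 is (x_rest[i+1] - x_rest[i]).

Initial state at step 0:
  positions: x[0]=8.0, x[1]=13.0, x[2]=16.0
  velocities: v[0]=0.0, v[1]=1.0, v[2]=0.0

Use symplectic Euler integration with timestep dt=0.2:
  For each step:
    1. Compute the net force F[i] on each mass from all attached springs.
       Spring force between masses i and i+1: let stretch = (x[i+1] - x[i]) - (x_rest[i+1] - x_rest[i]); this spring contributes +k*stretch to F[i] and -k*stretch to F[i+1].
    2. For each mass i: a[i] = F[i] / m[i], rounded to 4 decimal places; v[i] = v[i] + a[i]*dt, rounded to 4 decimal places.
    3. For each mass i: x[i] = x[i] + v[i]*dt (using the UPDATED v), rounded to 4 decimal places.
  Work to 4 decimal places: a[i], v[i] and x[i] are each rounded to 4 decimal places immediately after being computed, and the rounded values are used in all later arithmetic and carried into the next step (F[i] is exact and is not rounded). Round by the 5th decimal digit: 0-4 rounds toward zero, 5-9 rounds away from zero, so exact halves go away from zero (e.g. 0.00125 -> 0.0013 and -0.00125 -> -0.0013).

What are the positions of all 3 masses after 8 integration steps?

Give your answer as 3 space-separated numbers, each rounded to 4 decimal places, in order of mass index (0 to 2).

Answer: 5.6291 12.3288 20.6420

Derivation:
Step 0: x=[8.0000 13.0000 16.0000] v=[0.0000 1.0000 0.0000]
Step 1: x=[7.9200 13.0400 16.2400] v=[-0.4000 0.2000 1.2000]
Step 2: x=[7.7696 12.9264 16.7040] v=[-0.7520 -0.5680 2.3200]
Step 3: x=[7.5517 12.7025 17.3458] v=[-1.0893 -1.1197 3.2090]
Step 4: x=[7.2659 12.4380 18.0961] v=[-1.4290 -1.3227 3.7517]
Step 5: x=[6.9139 12.2123 18.8738] v=[-1.7602 -1.1283 3.8885]
Step 6: x=[6.5057 12.0957 19.5986] v=[-2.0408 -0.5831 3.6239]
Step 7: x=[6.0647 12.1321 20.2031] v=[-2.2048 0.1821 3.0227]
Step 8: x=[5.6291 12.3288 20.6420] v=[-2.1778 0.9835 2.1943]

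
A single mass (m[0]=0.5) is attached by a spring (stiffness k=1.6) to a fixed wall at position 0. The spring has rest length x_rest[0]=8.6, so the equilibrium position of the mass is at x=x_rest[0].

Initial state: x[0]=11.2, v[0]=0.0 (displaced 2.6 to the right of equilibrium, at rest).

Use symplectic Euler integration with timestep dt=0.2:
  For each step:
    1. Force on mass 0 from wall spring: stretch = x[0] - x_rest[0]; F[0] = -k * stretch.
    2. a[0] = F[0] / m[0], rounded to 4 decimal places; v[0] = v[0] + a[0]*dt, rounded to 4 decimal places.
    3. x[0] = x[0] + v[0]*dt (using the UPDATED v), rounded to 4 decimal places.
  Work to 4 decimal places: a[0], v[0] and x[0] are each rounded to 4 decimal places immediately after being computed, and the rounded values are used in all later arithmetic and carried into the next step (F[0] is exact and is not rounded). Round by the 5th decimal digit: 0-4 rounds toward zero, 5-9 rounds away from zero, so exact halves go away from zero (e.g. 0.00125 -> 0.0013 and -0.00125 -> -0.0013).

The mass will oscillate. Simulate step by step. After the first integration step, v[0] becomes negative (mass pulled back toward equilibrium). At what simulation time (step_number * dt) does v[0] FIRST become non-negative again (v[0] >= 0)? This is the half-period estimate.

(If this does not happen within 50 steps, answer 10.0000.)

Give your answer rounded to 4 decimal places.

Step 0: x=[11.2000] v=[0.0000]
Step 1: x=[10.8672] v=[-1.6640]
Step 2: x=[10.2442] v=[-3.1150]
Step 3: x=[9.4107] v=[-4.1673]
Step 4: x=[8.4735] v=[-4.6861]
Step 5: x=[7.5525] v=[-4.6051]
Step 6: x=[6.7656] v=[-3.9347]
Step 7: x=[6.2135] v=[-2.7607]
Step 8: x=[5.9668] v=[-1.2333]
Step 9: x=[6.0572] v=[0.4519]
First v>=0 after going negative at step 9, time=1.8000

Answer: 1.8000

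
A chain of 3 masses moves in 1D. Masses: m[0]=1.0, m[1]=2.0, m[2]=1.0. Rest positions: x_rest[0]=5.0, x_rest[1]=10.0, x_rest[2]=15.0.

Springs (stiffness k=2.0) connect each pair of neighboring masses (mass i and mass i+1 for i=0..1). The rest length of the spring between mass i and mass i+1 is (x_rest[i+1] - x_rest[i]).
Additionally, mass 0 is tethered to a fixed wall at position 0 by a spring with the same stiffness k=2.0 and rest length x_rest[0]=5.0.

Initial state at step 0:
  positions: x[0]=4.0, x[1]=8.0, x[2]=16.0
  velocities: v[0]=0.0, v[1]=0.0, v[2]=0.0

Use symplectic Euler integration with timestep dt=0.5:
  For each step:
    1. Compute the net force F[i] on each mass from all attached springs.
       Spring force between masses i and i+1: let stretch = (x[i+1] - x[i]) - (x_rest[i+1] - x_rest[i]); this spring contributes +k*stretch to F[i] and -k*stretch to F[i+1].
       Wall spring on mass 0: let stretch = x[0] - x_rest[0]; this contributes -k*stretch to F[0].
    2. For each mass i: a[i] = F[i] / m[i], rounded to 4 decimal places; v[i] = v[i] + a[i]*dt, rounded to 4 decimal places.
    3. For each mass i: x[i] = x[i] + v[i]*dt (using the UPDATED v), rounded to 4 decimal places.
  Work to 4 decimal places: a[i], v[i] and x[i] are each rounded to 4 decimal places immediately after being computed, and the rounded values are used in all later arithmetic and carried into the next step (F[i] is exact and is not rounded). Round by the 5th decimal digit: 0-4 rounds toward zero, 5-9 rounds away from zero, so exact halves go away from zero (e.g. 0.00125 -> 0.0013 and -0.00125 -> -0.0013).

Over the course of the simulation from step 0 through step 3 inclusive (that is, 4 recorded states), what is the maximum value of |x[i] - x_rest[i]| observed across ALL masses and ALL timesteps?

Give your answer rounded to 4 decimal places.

Answer: 2.8125

Derivation:
Step 0: x=[4.0000 8.0000 16.0000] v=[0.0000 0.0000 0.0000]
Step 1: x=[4.0000 9.0000 14.5000] v=[0.0000 2.0000 -3.0000]
Step 2: x=[4.5000 10.1250 12.7500] v=[1.0000 2.2500 -3.5000]
Step 3: x=[5.5625 10.5000 12.1875] v=[2.1250 0.7500 -1.1250]
Max displacement = 2.8125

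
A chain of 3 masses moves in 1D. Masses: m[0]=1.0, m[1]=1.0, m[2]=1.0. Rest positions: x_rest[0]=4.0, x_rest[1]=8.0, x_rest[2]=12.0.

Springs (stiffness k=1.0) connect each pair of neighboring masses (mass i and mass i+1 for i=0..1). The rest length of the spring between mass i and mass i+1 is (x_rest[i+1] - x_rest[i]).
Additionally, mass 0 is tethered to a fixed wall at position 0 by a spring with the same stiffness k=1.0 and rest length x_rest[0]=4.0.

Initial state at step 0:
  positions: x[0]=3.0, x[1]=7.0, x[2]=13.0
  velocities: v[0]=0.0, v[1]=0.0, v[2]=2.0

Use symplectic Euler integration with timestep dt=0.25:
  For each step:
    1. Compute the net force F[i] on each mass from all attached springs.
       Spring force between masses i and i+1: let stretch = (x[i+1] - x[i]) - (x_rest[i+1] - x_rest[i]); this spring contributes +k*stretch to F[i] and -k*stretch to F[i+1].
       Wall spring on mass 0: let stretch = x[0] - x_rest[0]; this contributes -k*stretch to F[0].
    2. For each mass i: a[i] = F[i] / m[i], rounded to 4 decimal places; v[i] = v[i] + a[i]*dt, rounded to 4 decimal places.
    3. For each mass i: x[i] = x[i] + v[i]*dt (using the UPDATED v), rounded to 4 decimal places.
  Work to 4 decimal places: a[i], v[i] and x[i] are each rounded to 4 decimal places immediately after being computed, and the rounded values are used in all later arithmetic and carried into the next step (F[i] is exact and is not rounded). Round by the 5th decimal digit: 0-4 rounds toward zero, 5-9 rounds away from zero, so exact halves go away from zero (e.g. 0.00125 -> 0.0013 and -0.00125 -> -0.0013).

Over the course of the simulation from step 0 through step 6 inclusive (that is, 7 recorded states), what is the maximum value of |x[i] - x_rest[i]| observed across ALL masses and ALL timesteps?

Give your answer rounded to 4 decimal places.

Step 0: x=[3.0000 7.0000 13.0000] v=[0.0000 0.0000 2.0000]
Step 1: x=[3.0625 7.1250 13.3750] v=[0.2500 0.5000 1.5000]
Step 2: x=[3.1875 7.3867 13.6094] v=[0.5000 1.0469 0.9375]
Step 3: x=[3.3757 7.7749 13.7049] v=[0.7529 1.5528 0.3818]
Step 4: x=[3.6279 8.2588 13.6797] v=[1.0088 1.9355 -0.1007]
Step 5: x=[3.9428 8.7921 13.5657] v=[1.2596 2.1330 -0.4559]
Step 6: x=[4.3144 9.3206 13.4034] v=[1.4862 2.1141 -0.6493]
Max displacement = 1.7049

Answer: 1.7049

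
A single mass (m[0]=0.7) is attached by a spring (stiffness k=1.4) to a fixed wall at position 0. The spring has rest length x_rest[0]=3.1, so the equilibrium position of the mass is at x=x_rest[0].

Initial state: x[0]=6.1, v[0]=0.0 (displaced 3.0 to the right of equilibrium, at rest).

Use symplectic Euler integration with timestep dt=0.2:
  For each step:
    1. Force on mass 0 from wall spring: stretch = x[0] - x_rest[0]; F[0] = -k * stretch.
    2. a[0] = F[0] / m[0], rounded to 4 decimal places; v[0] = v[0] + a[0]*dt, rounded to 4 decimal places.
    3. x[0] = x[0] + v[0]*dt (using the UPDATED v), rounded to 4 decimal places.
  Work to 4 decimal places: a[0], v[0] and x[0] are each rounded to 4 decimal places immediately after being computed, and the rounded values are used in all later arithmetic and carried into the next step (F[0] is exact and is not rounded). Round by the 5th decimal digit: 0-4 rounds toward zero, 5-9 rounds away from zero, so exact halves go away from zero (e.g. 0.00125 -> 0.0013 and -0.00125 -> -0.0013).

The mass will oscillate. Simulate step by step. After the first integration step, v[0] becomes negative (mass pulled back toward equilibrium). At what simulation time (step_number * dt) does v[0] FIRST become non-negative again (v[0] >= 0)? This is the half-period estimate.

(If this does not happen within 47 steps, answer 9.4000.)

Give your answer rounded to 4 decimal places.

Answer: 2.4000

Derivation:
Step 0: x=[6.1000] v=[0.0000]
Step 1: x=[5.8600] v=[-1.2000]
Step 2: x=[5.3992] v=[-2.3040]
Step 3: x=[4.7545] v=[-3.2237]
Step 4: x=[3.9774] v=[-3.8855]
Step 5: x=[3.1301] v=[-4.2365]
Step 6: x=[2.2804] v=[-4.2485]
Step 7: x=[1.4963] v=[-3.9207]
Step 8: x=[0.8405] v=[-3.2792]
Step 9: x=[0.3654] v=[-2.3754]
Step 10: x=[0.1091] v=[-1.2816]
Step 11: x=[0.0921] v=[-0.0852]
Step 12: x=[0.3157] v=[1.1180]
First v>=0 after going negative at step 12, time=2.4000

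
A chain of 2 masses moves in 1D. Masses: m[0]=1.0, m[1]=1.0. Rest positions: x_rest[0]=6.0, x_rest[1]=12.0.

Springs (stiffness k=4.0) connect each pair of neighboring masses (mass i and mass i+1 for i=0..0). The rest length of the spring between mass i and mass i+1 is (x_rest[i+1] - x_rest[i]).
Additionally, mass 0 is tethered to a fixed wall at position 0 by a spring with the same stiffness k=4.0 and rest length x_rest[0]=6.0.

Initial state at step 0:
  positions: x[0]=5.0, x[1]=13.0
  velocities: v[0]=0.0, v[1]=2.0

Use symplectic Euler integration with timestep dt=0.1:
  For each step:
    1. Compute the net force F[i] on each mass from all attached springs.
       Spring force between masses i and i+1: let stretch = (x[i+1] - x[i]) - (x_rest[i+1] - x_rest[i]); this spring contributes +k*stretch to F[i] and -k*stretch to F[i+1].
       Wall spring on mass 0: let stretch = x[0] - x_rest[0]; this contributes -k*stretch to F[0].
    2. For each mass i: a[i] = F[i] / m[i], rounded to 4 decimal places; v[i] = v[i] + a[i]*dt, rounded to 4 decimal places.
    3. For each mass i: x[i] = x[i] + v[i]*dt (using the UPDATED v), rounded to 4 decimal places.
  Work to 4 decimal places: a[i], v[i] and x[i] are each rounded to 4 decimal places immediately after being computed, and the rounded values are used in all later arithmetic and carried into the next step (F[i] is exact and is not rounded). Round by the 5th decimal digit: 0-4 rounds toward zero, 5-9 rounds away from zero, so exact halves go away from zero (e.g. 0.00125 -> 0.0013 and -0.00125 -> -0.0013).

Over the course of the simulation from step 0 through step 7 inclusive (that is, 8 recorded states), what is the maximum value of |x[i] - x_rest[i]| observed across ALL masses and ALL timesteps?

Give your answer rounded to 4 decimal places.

Answer: 1.3459

Derivation:
Step 0: x=[5.0000 13.0000] v=[0.0000 2.0000]
Step 1: x=[5.1200 13.1200] v=[1.2000 1.2000]
Step 2: x=[5.3552 13.1600] v=[2.3520 0.4000]
Step 3: x=[5.6884 13.1278] v=[3.3318 -0.3219]
Step 4: x=[6.0916 13.0380] v=[4.0322 -0.8977]
Step 5: x=[6.5290 12.9104] v=[4.3741 -1.2763]
Step 6: x=[6.9605 12.7675] v=[4.3151 -1.4289]
Step 7: x=[7.3459 12.6323] v=[3.8537 -1.3517]
Max displacement = 1.3459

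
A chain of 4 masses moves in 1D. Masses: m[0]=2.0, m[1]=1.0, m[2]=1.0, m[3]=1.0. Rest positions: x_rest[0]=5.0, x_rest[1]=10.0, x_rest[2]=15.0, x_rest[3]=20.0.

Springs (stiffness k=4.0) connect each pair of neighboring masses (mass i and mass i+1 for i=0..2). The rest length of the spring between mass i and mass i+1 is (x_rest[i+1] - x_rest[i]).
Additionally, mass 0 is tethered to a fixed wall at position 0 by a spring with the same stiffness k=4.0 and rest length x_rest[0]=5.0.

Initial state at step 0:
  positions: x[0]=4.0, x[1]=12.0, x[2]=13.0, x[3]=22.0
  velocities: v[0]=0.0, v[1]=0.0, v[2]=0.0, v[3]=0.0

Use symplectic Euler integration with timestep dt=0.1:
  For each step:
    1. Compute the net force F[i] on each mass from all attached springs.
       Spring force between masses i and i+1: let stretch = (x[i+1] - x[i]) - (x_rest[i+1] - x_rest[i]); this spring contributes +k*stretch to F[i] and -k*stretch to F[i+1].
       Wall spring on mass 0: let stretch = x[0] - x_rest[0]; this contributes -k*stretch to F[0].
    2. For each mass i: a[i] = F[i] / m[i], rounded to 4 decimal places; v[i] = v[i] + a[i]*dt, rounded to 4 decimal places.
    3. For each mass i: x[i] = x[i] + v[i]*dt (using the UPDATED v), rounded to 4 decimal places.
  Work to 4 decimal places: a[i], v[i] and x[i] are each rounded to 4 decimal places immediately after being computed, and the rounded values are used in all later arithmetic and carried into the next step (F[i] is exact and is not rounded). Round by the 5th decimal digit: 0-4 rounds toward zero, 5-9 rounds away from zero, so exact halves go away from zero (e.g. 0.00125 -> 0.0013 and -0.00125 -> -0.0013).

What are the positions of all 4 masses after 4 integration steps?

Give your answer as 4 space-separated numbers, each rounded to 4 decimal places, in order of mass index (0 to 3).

Step 0: x=[4.0000 12.0000 13.0000 22.0000] v=[0.0000 0.0000 0.0000 0.0000]
Step 1: x=[4.0800 11.7200 13.3200 21.8400] v=[0.8000 -2.8000 3.2000 -1.6000]
Step 2: x=[4.2312 11.1984 13.9168 21.5392] v=[1.5120 -5.2160 5.9680 -3.0080]
Step 3: x=[4.4371 10.5069 14.7098 21.1335] v=[2.0592 -6.9155 7.9296 -4.0570]
Step 4: x=[4.6757 9.7407 15.5916 20.6709] v=[2.3857 -7.6623 8.8179 -4.6265]

Answer: 4.6757 9.7407 15.5916 20.6709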